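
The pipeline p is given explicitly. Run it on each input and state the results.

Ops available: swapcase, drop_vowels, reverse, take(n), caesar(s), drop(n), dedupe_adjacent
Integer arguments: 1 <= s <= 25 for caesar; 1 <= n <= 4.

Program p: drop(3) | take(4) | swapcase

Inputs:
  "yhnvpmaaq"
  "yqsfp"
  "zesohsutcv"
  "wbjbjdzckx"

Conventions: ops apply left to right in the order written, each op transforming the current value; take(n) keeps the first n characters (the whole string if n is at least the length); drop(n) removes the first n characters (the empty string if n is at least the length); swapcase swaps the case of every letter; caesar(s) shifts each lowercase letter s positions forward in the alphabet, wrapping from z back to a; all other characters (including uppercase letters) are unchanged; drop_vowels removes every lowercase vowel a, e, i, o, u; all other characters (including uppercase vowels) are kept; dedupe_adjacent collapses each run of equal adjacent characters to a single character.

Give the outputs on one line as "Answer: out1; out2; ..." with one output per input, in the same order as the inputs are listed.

Execution, op by op:
  "yhnvpmaaq" -> "vpmaaq" -> "vpma" -> "VPMA"
  "yqsfp" -> "fp" -> "fp" -> "FP"
  "zesohsutcv" -> "ohsutcv" -> "ohsu" -> "OHSU"
  "wbjbjdzckx" -> "bjdzckx" -> "bjdz" -> "BJDZ"

"VPMA"; "FP"; "OHSU"; "BJDZ"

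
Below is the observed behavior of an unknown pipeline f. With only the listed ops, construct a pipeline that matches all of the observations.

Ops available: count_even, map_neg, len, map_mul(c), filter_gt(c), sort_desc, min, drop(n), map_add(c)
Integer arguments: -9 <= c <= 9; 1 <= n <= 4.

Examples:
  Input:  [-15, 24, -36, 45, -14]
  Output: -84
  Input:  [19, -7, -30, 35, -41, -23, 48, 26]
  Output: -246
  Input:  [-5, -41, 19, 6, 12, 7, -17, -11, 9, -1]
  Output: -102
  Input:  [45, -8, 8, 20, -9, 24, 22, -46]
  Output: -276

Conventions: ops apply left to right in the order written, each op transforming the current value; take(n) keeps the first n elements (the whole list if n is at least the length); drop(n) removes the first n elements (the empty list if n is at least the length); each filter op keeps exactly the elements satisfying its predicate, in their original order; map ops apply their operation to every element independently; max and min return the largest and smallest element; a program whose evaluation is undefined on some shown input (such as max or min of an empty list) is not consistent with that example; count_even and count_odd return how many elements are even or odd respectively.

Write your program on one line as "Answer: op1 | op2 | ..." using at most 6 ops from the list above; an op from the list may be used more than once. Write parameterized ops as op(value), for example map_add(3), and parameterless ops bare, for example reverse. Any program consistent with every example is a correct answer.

drop(1) | drop(3) | map_neg | map_mul(-6) | min

Check, running the answer program on each example:
  [-15, 24, -36, 45, -14] -> [24, -36, 45, -14] -> [-14] -> [14] -> [-84] -> -84
  [19, -7, -30, 35, -41, -23, 48, 26] -> [-7, -30, 35, -41, -23, 48, 26] -> [-41, -23, 48, 26] -> [41, 23, -48, -26] -> [-246, -138, 288, 156] -> -246
  [-5, -41, 19, 6, 12, 7, -17, -11, 9, -1] -> [-41, 19, 6, 12, 7, -17, -11, 9, -1] -> [12, 7, -17, -11, 9, -1] -> [-12, -7, 17, 11, -9, 1] -> [72, 42, -102, -66, 54, -6] -> -102
  [45, -8, 8, 20, -9, 24, 22, -46] -> [-8, 8, 20, -9, 24, 22, -46] -> [-9, 24, 22, -46] -> [9, -24, -22, 46] -> [-54, 144, 132, -276] -> -276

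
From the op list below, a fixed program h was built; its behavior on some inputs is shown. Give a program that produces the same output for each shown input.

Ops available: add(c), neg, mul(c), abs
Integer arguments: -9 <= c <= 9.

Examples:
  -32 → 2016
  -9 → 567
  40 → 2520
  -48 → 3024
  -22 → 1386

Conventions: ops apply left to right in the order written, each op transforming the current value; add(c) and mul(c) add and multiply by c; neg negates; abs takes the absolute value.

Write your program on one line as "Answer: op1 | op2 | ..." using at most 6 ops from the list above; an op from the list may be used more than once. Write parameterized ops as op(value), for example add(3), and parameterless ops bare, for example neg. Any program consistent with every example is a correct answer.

abs | neg | mul(-7) | neg | mul(-9)

Check, running the answer program on each example:
  -32 -> 32 -> -32 -> 224 -> -224 -> 2016
  -9 -> 9 -> -9 -> 63 -> -63 -> 567
  40 -> 40 -> -40 -> 280 -> -280 -> 2520
  -48 -> 48 -> -48 -> 336 -> -336 -> 3024
  -22 -> 22 -> -22 -> 154 -> -154 -> 1386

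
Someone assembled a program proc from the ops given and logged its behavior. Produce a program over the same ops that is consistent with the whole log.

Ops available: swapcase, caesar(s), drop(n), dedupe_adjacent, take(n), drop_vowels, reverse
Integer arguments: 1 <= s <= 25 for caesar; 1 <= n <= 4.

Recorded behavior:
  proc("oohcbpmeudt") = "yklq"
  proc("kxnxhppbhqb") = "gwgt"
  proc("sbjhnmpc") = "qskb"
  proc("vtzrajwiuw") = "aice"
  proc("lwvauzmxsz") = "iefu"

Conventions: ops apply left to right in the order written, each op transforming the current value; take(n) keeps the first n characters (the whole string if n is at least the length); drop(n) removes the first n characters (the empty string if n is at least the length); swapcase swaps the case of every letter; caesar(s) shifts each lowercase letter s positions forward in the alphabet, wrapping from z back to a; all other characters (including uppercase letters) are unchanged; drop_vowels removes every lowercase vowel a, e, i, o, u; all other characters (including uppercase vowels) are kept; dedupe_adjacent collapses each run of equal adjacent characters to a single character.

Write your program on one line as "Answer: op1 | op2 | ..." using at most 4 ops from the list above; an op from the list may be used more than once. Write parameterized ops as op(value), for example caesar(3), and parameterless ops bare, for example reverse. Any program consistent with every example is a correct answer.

drop_vowels | take(4) | reverse | caesar(9)

Check, running the answer program on each example:
  "oohcbpmeudt" -> "hcbpmdt" -> "hcbp" -> "pbch" -> "yklq"
  "kxnxhppbhqb" -> "kxnxhppbhqb" -> "kxnx" -> "xnxk" -> "gwgt"
  "sbjhnmpc" -> "sbjhnmpc" -> "sbjh" -> "hjbs" -> "qskb"
  "vtzrajwiuw" -> "vtzrjww" -> "vtzr" -> "rztv" -> "aice"
  "lwvauzmxsz" -> "lwvzmxsz" -> "lwvz" -> "zvwl" -> "iefu"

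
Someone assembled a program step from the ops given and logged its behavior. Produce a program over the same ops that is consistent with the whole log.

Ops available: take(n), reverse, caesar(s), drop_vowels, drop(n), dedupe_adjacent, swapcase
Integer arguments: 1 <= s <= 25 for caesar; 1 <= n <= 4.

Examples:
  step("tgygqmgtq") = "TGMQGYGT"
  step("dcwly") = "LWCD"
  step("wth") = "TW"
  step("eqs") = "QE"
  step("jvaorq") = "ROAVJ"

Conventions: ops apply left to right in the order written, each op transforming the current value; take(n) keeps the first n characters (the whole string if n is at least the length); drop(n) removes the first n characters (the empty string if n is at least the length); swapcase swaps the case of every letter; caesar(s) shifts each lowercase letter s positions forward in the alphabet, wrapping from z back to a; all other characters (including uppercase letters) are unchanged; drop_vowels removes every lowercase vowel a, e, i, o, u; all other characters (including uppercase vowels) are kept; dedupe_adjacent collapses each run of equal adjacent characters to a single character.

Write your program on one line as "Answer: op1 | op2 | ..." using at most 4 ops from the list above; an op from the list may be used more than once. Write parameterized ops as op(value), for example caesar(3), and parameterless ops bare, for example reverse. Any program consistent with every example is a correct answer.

reverse | swapcase | drop(1)

Check, running the answer program on each example:
  "tgygqmgtq" -> "qtgmqgygt" -> "QTGMQGYGT" -> "TGMQGYGT"
  "dcwly" -> "ylwcd" -> "YLWCD" -> "LWCD"
  "wth" -> "htw" -> "HTW" -> "TW"
  "eqs" -> "sqe" -> "SQE" -> "QE"
  "jvaorq" -> "qroavj" -> "QROAVJ" -> "ROAVJ"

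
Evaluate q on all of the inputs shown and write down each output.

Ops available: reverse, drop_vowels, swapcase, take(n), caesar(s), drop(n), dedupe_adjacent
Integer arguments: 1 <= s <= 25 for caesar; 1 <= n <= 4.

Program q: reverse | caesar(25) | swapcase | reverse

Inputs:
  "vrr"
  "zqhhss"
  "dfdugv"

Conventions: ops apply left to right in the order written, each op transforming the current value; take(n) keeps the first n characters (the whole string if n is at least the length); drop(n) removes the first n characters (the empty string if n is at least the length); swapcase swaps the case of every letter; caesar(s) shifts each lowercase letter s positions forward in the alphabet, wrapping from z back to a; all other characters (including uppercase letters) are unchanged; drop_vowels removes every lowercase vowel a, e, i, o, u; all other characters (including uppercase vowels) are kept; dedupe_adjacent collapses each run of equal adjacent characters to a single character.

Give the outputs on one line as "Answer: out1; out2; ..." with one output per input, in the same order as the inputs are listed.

Execution, op by op:
  "vrr" -> "rrv" -> "qqu" -> "QQU" -> "UQQ"
  "zqhhss" -> "sshhqz" -> "rrggpy" -> "RRGGPY" -> "YPGGRR"
  "dfdugv" -> "vgudfd" -> "uftcec" -> "UFTCEC" -> "CECTFU"

"UQQ"; "YPGGRR"; "CECTFU"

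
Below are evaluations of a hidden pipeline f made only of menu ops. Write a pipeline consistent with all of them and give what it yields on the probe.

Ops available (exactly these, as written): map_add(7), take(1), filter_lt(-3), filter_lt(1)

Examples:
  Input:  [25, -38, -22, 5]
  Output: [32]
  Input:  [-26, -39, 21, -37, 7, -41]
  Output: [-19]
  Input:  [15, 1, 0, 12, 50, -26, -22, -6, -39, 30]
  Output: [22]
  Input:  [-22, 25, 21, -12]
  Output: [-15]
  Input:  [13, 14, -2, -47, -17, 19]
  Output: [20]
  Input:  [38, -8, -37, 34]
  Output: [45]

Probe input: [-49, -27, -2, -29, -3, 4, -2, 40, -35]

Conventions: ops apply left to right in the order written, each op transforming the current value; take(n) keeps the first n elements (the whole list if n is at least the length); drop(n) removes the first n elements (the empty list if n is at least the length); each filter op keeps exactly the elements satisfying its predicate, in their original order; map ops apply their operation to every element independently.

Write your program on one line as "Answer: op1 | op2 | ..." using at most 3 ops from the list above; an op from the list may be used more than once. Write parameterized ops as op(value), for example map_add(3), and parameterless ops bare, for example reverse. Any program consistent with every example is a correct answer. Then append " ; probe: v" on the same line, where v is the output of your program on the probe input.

take(1) | map_add(7) ; probe: [-42]

Check, running the answer program on each example:
  [25, -38, -22, 5] -> [25] -> [32]
  [-26, -39, 21, -37, 7, -41] -> [-26] -> [-19]
  [15, 1, 0, 12, 50, -26, -22, -6, -39, 30] -> [15] -> [22]
  [-22, 25, 21, -12] -> [-22] -> [-15]
  [13, 14, -2, -47, -17, 19] -> [13] -> [20]
  [38, -8, -37, 34] -> [38] -> [45]
  probe: [-49, -27, -2, -29, -3, 4, -2, 40, -35] -> [-49] -> [-42]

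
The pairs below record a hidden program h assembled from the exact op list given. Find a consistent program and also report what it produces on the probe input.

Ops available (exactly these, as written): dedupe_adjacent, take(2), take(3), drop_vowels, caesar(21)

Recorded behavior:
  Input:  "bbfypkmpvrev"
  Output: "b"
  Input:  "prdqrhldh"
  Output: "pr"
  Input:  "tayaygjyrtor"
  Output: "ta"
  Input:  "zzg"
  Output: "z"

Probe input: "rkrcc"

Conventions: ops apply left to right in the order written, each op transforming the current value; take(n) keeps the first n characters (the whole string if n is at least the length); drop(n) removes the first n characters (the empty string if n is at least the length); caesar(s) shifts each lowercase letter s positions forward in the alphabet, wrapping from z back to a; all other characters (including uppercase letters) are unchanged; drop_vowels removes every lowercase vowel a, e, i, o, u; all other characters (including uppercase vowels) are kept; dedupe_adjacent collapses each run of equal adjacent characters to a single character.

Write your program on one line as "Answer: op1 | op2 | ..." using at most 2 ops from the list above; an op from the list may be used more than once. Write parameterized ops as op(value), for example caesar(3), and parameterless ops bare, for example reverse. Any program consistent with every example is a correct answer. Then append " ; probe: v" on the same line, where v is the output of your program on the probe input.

take(2) | dedupe_adjacent ; probe: "rk"

Check, running the answer program on each example:
  "bbfypkmpvrev" -> "bb" -> "b"
  "prdqrhldh" -> "pr" -> "pr"
  "tayaygjyrtor" -> "ta" -> "ta"
  "zzg" -> "zz" -> "z"
  probe: "rkrcc" -> "rk" -> "rk"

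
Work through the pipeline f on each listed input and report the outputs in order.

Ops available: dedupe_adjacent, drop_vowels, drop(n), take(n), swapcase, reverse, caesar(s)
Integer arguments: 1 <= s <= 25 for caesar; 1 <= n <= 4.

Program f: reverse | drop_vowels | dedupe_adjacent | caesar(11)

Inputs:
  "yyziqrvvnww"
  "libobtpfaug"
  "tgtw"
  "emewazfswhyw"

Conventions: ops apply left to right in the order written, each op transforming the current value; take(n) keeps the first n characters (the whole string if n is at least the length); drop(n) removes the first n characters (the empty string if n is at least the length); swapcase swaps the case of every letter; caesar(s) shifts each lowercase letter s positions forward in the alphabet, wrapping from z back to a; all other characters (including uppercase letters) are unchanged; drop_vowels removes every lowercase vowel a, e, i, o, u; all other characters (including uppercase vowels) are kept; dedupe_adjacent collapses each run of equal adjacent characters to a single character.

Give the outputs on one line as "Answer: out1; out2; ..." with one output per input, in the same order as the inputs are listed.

Execution, op by op:
  "yyziqrvvnww" -> "wwnvvrqizyy" -> "wwnvvrqzyy" -> "wnvrqzy" -> "hygcbkj"
  "libobtpfaug" -> "guafptbobil" -> "gfptbbl" -> "gfptbl" -> "rqaemw"
  "tgtw" -> "wtgt" -> "wtgt" -> "wtgt" -> "here"
  "emewazfswhyw" -> "wyhwsfzaweme" -> "wyhwsfzwm" -> "wyhwsfzwm" -> "hjshdqkhx"

"hygcbkj"; "rqaemw"; "here"; "hjshdqkhx"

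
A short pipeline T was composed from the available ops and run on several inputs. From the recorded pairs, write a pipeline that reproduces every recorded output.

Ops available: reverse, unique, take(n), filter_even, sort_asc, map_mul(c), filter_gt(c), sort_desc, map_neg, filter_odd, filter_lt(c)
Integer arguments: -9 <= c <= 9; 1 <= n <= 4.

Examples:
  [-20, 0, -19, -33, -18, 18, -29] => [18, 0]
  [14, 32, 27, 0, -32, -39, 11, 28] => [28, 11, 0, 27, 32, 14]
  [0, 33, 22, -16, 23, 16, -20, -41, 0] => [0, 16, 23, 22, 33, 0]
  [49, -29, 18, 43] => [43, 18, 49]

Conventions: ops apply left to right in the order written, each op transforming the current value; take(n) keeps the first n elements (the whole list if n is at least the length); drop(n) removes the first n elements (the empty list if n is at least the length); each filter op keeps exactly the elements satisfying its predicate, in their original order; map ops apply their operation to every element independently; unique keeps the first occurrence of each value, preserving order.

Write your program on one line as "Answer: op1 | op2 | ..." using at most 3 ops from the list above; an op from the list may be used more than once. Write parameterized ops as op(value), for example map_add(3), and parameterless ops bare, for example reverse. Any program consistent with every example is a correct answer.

reverse | filter_gt(-8)

Check, running the answer program on each example:
  [-20, 0, -19, -33, -18, 18, -29] -> [-29, 18, -18, -33, -19, 0, -20] -> [18, 0]
  [14, 32, 27, 0, -32, -39, 11, 28] -> [28, 11, -39, -32, 0, 27, 32, 14] -> [28, 11, 0, 27, 32, 14]
  [0, 33, 22, -16, 23, 16, -20, -41, 0] -> [0, -41, -20, 16, 23, -16, 22, 33, 0] -> [0, 16, 23, 22, 33, 0]
  [49, -29, 18, 43] -> [43, 18, -29, 49] -> [43, 18, 49]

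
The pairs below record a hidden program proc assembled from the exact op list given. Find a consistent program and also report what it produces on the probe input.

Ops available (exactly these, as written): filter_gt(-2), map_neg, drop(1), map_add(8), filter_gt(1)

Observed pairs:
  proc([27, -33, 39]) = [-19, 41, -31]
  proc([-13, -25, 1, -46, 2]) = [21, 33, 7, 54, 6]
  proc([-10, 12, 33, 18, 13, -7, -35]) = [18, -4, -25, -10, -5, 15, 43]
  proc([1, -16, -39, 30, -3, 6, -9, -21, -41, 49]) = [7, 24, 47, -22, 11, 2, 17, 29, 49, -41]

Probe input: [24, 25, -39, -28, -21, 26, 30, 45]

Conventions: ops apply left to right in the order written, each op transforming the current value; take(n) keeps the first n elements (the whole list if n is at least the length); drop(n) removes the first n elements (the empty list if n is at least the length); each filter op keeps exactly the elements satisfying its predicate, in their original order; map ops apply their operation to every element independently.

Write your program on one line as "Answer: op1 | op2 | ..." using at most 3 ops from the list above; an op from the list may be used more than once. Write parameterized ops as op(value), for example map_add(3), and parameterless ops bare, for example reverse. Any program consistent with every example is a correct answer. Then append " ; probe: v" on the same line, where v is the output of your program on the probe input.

map_neg | map_add(8) ; probe: [-16, -17, 47, 36, 29, -18, -22, -37]

Check, running the answer program on each example:
  [27, -33, 39] -> [-27, 33, -39] -> [-19, 41, -31]
  [-13, -25, 1, -46, 2] -> [13, 25, -1, 46, -2] -> [21, 33, 7, 54, 6]
  [-10, 12, 33, 18, 13, -7, -35] -> [10, -12, -33, -18, -13, 7, 35] -> [18, -4, -25, -10, -5, 15, 43]
  [1, -16, -39, 30, -3, 6, -9, -21, -41, 49] -> [-1, 16, 39, -30, 3, -6, 9, 21, 41, -49] -> [7, 24, 47, -22, 11, 2, 17, 29, 49, -41]
  probe: [24, 25, -39, -28, -21, 26, 30, 45] -> [-24, -25, 39, 28, 21, -26, -30, -45] -> [-16, -17, 47, 36, 29, -18, -22, -37]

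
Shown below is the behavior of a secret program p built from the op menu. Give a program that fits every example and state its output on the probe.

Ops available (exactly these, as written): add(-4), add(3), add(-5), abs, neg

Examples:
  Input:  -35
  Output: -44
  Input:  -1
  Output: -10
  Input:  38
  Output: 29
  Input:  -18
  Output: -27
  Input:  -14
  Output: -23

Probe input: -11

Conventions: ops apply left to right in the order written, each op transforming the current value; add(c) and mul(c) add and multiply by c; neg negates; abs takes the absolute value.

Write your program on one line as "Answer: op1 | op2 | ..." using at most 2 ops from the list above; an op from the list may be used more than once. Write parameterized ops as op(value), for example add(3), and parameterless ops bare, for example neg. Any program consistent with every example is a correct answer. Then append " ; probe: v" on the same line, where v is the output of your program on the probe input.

add(-4) | add(-5) ; probe: -20

Check, running the answer program on each example:
  -35 -> -39 -> -44
  -1 -> -5 -> -10
  38 -> 34 -> 29
  -18 -> -22 -> -27
  -14 -> -18 -> -23
  probe: -11 -> -15 -> -20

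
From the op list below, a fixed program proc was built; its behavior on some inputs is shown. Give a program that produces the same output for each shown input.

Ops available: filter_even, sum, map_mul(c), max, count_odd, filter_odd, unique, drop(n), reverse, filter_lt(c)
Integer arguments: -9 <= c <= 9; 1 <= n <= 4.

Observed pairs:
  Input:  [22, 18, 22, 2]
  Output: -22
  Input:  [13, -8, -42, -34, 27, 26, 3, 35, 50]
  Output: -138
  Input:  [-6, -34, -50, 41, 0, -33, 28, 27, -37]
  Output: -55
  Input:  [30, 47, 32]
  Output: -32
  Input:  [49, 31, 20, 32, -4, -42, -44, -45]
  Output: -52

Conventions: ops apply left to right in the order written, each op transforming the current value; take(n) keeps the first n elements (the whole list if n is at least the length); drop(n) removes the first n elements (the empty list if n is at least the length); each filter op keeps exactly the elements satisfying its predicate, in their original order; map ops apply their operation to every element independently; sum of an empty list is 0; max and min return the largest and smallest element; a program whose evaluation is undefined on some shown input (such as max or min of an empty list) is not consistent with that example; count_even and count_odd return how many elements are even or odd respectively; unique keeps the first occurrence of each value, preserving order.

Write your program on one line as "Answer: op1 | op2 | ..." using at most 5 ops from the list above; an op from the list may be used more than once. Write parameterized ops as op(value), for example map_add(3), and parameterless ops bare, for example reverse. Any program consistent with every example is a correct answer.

map_mul(-1) | filter_lt(9) | drop(2) | filter_lt(-8) | sum

Check, running the answer program on each example:
  [22, 18, 22, 2] -> [-22, -18, -22, -2] -> [-22, -18, -22, -2] -> [-22, -2] -> [-22] -> -22
  [13, -8, -42, -34, 27, 26, 3, 35, 50] -> [-13, 8, 42, 34, -27, -26, -3, -35, -50] -> [-13, 8, -27, -26, -3, -35, -50] -> [-27, -26, -3, -35, -50] -> [-27, -26, -35, -50] -> -138
  [-6, -34, -50, 41, 0, -33, 28, 27, -37] -> [6, 34, 50, -41, 0, 33, -28, -27, 37] -> [6, -41, 0, -28, -27] -> [0, -28, -27] -> [-28, -27] -> -55
  [30, 47, 32] -> [-30, -47, -32] -> [-30, -47, -32] -> [-32] -> [-32] -> -32
  [49, 31, 20, 32, -4, -42, -44, -45] -> [-49, -31, -20, -32, 4, 42, 44, 45] -> [-49, -31, -20, -32, 4] -> [-20, -32, 4] -> [-20, -32] -> -52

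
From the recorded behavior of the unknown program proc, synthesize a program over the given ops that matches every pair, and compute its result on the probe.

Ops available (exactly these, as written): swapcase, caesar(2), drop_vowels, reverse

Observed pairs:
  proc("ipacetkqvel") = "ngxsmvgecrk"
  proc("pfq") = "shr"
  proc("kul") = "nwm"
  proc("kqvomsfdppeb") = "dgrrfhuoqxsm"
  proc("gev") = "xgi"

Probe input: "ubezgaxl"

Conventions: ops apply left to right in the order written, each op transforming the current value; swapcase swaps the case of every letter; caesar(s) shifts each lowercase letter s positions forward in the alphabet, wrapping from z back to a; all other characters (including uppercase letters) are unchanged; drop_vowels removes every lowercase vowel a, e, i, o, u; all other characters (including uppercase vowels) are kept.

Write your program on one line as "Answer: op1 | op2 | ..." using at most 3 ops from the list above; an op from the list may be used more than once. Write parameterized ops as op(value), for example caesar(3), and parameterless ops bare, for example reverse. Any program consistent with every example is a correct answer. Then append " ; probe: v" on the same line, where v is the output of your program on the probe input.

caesar(2) | reverse ; probe: "nzcibgdw"

Check, running the answer program on each example:
  "ipacetkqvel" -> "krcegvmsxgn" -> "ngxsmvgecrk"
  "pfq" -> "rhs" -> "shr"
  "kul" -> "mwn" -> "nwm"
  "kqvomsfdppeb" -> "msxqouhfrrgd" -> "dgrrfhuoqxsm"
  "gev" -> "igx" -> "xgi"
  probe: "ubezgaxl" -> "wdgbiczn" -> "nzcibgdw"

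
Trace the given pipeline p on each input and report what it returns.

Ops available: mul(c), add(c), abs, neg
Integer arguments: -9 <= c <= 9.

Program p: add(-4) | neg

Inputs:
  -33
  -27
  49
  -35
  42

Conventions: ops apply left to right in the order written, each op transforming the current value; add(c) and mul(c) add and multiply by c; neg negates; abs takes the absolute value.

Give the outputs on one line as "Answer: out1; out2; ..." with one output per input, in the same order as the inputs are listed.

37; 31; -45; 39; -38

Execution, op by op:
  -33 -> -37 -> 37
  -27 -> -31 -> 31
  49 -> 45 -> -45
  -35 -> -39 -> 39
  42 -> 38 -> -38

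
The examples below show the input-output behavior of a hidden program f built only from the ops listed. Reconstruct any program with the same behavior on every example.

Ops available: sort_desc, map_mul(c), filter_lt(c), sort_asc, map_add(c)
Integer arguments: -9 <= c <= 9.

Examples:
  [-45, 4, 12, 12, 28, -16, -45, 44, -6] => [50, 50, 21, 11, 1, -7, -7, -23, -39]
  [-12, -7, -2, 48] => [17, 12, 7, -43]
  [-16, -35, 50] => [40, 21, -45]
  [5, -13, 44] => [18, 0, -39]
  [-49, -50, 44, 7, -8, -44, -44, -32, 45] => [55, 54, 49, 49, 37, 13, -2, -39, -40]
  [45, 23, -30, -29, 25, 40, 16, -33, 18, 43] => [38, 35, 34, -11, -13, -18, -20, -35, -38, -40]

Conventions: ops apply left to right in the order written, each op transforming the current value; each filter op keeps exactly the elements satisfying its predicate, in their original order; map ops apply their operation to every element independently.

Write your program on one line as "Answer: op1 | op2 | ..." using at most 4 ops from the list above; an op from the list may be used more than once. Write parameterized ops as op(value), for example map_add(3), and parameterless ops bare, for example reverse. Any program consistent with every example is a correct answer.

map_mul(-1) | map_add(5) | sort_desc

Check, running the answer program on each example:
  [-45, 4, 12, 12, 28, -16, -45, 44, -6] -> [45, -4, -12, -12, -28, 16, 45, -44, 6] -> [50, 1, -7, -7, -23, 21, 50, -39, 11] -> [50, 50, 21, 11, 1, -7, -7, -23, -39]
  [-12, -7, -2, 48] -> [12, 7, 2, -48] -> [17, 12, 7, -43] -> [17, 12, 7, -43]
  [-16, -35, 50] -> [16, 35, -50] -> [21, 40, -45] -> [40, 21, -45]
  [5, -13, 44] -> [-5, 13, -44] -> [0, 18, -39] -> [18, 0, -39]
  [-49, -50, 44, 7, -8, -44, -44, -32, 45] -> [49, 50, -44, -7, 8, 44, 44, 32, -45] -> [54, 55, -39, -2, 13, 49, 49, 37, -40] -> [55, 54, 49, 49, 37, 13, -2, -39, -40]
  [45, 23, -30, -29, 25, 40, 16, -33, 18, 43] -> [-45, -23, 30, 29, -25, -40, -16, 33, -18, -43] -> [-40, -18, 35, 34, -20, -35, -11, 38, -13, -38] -> [38, 35, 34, -11, -13, -18, -20, -35, -38, -40]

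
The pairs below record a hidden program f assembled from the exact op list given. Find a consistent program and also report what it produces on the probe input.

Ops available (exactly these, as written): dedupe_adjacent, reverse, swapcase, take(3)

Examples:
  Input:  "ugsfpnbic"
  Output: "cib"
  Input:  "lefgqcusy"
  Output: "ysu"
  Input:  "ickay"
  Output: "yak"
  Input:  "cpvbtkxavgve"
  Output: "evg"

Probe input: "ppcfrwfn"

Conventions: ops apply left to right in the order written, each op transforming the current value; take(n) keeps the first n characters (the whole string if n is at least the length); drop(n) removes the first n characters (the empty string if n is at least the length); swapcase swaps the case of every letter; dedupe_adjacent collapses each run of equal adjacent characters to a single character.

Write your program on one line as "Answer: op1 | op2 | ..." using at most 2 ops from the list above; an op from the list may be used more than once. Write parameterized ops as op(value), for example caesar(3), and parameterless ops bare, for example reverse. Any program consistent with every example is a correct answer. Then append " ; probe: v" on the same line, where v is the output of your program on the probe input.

reverse | take(3) ; probe: "nfw"

Check, running the answer program on each example:
  "ugsfpnbic" -> "cibnpfsgu" -> "cib"
  "lefgqcusy" -> "ysucqgfel" -> "ysu"
  "ickay" -> "yakci" -> "yak"
  "cpvbtkxavgve" -> "evgvaxktbvpc" -> "evg"
  probe: "ppcfrwfn" -> "nfwrfcpp" -> "nfw"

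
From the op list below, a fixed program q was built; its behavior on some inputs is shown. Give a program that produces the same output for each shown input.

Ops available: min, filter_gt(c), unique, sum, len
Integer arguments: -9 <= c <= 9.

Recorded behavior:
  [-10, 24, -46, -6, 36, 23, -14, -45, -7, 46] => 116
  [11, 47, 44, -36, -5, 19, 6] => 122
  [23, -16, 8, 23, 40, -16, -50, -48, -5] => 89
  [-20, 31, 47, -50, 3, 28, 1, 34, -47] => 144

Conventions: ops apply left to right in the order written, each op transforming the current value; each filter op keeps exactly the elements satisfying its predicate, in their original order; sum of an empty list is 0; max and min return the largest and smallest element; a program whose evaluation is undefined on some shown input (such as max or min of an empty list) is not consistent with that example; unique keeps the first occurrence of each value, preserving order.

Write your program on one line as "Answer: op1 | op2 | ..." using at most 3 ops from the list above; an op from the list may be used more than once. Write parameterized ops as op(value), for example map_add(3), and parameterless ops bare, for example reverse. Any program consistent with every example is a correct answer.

filter_gt(-9) | sum

Check, running the answer program on each example:
  [-10, 24, -46, -6, 36, 23, -14, -45, -7, 46] -> [24, -6, 36, 23, -7, 46] -> 116
  [11, 47, 44, -36, -5, 19, 6] -> [11, 47, 44, -5, 19, 6] -> 122
  [23, -16, 8, 23, 40, -16, -50, -48, -5] -> [23, 8, 23, 40, -5] -> 89
  [-20, 31, 47, -50, 3, 28, 1, 34, -47] -> [31, 47, 3, 28, 1, 34] -> 144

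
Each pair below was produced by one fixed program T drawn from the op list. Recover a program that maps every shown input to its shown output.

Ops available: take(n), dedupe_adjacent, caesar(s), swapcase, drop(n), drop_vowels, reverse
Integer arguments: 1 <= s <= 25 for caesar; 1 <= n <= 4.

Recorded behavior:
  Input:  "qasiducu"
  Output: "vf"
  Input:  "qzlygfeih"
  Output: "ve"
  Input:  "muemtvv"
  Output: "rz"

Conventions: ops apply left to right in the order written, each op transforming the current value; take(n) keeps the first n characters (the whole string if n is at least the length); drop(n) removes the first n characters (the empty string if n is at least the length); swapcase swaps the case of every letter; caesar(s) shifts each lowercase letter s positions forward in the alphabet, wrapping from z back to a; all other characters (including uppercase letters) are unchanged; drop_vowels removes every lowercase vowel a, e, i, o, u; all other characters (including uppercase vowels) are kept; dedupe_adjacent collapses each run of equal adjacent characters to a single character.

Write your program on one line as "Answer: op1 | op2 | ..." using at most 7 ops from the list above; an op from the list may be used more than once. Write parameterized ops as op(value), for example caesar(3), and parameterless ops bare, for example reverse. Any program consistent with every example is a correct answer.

caesar(2) | reverse | dedupe_adjacent | reverse | caesar(3) | take(2)

Check, running the answer program on each example:
  "qasiducu" -> "scukfwew" -> "wewfkucs" -> "wewfkucs" -> "scukfwew" -> "vfxnizhz" -> "vf"
  "qzlygfeih" -> "sbnaihgkj" -> "jkghianbs" -> "jkghianbs" -> "sbnaihgkj" -> "veqdlkjnm" -> "ve"
  "muemtvv" -> "owgovxx" -> "xxvogwo" -> "xvogwo" -> "owgovx" -> "rzjrya" -> "rz"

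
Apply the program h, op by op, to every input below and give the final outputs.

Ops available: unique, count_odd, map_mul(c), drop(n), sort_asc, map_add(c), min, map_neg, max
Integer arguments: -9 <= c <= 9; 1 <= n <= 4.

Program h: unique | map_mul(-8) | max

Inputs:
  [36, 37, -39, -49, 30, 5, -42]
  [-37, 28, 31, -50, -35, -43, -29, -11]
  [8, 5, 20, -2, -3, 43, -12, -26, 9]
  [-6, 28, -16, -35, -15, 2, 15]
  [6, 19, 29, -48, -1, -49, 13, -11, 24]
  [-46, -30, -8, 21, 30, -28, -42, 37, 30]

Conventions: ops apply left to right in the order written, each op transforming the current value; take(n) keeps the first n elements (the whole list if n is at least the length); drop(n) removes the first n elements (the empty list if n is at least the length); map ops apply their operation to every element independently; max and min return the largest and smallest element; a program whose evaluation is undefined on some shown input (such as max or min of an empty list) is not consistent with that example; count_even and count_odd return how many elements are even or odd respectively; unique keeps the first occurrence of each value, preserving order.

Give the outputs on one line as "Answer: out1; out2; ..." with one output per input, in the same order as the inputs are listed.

392; 400; 208; 280; 392; 368

Execution, op by op:
  [36, 37, -39, -49, 30, 5, -42] -> [36, 37, -39, -49, 30, 5, -42] -> [-288, -296, 312, 392, -240, -40, 336] -> 392
  [-37, 28, 31, -50, -35, -43, -29, -11] -> [-37, 28, 31, -50, -35, -43, -29, -11] -> [296, -224, -248, 400, 280, 344, 232, 88] -> 400
  [8, 5, 20, -2, -3, 43, -12, -26, 9] -> [8, 5, 20, -2, -3, 43, -12, -26, 9] -> [-64, -40, -160, 16, 24, -344, 96, 208, -72] -> 208
  [-6, 28, -16, -35, -15, 2, 15] -> [-6, 28, -16, -35, -15, 2, 15] -> [48, -224, 128, 280, 120, -16, -120] -> 280
  [6, 19, 29, -48, -1, -49, 13, -11, 24] -> [6, 19, 29, -48, -1, -49, 13, -11, 24] -> [-48, -152, -232, 384, 8, 392, -104, 88, -192] -> 392
  [-46, -30, -8, 21, 30, -28, -42, 37, 30] -> [-46, -30, -8, 21, 30, -28, -42, 37] -> [368, 240, 64, -168, -240, 224, 336, -296] -> 368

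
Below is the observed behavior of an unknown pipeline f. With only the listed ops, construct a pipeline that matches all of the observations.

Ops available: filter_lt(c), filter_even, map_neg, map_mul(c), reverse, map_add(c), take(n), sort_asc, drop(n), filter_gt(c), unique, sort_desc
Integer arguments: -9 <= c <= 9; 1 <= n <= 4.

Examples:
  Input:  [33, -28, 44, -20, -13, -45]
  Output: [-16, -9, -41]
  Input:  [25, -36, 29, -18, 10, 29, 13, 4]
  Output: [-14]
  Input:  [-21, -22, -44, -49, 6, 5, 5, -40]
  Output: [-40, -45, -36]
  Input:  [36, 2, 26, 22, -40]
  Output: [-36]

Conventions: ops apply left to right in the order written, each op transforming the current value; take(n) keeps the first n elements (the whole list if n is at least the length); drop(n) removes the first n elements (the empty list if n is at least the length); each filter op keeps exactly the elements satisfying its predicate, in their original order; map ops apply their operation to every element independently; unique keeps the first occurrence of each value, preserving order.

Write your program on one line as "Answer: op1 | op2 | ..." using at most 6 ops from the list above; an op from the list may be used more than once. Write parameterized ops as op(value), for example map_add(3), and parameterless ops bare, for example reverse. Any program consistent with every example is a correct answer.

map_neg | map_add(-4) | drop(2) | filter_gt(-1) | map_neg

Check, running the answer program on each example:
  [33, -28, 44, -20, -13, -45] -> [-33, 28, -44, 20, 13, 45] -> [-37, 24, -48, 16, 9, 41] -> [-48, 16, 9, 41] -> [16, 9, 41] -> [-16, -9, -41]
  [25, -36, 29, -18, 10, 29, 13, 4] -> [-25, 36, -29, 18, -10, -29, -13, -4] -> [-29, 32, -33, 14, -14, -33, -17, -8] -> [-33, 14, -14, -33, -17, -8] -> [14] -> [-14]
  [-21, -22, -44, -49, 6, 5, 5, -40] -> [21, 22, 44, 49, -6, -5, -5, 40] -> [17, 18, 40, 45, -10, -9, -9, 36] -> [40, 45, -10, -9, -9, 36] -> [40, 45, 36] -> [-40, -45, -36]
  [36, 2, 26, 22, -40] -> [-36, -2, -26, -22, 40] -> [-40, -6, -30, -26, 36] -> [-30, -26, 36] -> [36] -> [-36]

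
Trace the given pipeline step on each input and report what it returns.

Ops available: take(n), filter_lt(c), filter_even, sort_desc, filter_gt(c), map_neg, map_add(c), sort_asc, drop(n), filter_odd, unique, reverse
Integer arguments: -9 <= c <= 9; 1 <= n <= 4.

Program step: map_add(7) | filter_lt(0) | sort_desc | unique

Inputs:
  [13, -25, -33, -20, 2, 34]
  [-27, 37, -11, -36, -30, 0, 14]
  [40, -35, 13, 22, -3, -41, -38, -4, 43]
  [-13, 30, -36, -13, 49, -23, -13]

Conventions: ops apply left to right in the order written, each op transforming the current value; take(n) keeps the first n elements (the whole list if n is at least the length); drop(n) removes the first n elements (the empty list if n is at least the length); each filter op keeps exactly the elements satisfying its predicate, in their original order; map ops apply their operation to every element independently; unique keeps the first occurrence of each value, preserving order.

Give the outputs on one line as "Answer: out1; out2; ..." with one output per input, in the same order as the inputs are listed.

Execution, op by op:
  [13, -25, -33, -20, 2, 34] -> [20, -18, -26, -13, 9, 41] -> [-18, -26, -13] -> [-13, -18, -26] -> [-13, -18, -26]
  [-27, 37, -11, -36, -30, 0, 14] -> [-20, 44, -4, -29, -23, 7, 21] -> [-20, -4, -29, -23] -> [-4, -20, -23, -29] -> [-4, -20, -23, -29]
  [40, -35, 13, 22, -3, -41, -38, -4, 43] -> [47, -28, 20, 29, 4, -34, -31, 3, 50] -> [-28, -34, -31] -> [-28, -31, -34] -> [-28, -31, -34]
  [-13, 30, -36, -13, 49, -23, -13] -> [-6, 37, -29, -6, 56, -16, -6] -> [-6, -29, -6, -16, -6] -> [-6, -6, -6, -16, -29] -> [-6, -16, -29]

[-13, -18, -26]; [-4, -20, -23, -29]; [-28, -31, -34]; [-6, -16, -29]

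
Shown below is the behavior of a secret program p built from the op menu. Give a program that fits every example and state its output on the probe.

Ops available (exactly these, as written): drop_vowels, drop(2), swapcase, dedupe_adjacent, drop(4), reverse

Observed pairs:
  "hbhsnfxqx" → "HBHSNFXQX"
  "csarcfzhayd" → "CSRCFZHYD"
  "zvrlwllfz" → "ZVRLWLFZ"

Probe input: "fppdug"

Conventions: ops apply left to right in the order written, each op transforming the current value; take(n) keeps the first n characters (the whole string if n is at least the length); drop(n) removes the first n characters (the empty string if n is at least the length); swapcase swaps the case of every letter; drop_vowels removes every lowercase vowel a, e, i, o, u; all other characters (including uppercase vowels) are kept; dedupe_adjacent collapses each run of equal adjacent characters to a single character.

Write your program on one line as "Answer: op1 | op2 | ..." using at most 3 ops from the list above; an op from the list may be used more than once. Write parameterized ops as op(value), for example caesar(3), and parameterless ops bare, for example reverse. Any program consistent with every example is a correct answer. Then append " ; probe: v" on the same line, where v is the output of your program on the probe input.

drop_vowels | swapcase | dedupe_adjacent ; probe: "FPDG"

Check, running the answer program on each example:
  "hbhsnfxqx" -> "hbhsnfxqx" -> "HBHSNFXQX" -> "HBHSNFXQX"
  "csarcfzhayd" -> "csrcfzhyd" -> "CSRCFZHYD" -> "CSRCFZHYD"
  "zvrlwllfz" -> "zvrlwllfz" -> "ZVRLWLLFZ" -> "ZVRLWLFZ"
  probe: "fppdug" -> "fppdg" -> "FPPDG" -> "FPDG"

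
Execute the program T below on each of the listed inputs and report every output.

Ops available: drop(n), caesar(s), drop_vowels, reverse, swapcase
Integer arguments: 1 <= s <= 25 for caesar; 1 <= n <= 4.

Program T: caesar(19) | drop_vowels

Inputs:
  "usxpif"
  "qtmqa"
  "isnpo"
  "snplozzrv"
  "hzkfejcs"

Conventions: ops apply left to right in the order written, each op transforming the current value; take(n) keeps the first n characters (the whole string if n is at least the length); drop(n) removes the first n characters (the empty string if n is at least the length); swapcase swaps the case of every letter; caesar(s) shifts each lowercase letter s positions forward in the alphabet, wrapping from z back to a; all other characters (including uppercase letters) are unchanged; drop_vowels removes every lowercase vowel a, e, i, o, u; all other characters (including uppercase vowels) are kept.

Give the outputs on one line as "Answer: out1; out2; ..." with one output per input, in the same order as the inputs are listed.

"nlqby"; "jmfjt"; "blgh"; "lghssk"; "sdyxcvl"

Execution, op by op:
  "usxpif" -> "nlqiby" -> "nlqby"
  "qtmqa" -> "jmfjt" -> "jmfjt"
  "isnpo" -> "blgih" -> "blgh"
  "snplozzrv" -> "lgiehssko" -> "lghssk"
  "hzkfejcs" -> "asdyxcvl" -> "sdyxcvl"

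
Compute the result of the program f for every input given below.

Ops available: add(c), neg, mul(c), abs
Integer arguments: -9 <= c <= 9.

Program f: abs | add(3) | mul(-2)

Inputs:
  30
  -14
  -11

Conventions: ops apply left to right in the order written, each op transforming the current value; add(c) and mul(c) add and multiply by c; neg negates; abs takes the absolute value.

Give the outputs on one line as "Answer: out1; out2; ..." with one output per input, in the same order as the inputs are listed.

Execution, op by op:
  30 -> 30 -> 33 -> -66
  -14 -> 14 -> 17 -> -34
  -11 -> 11 -> 14 -> -28

-66; -34; -28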